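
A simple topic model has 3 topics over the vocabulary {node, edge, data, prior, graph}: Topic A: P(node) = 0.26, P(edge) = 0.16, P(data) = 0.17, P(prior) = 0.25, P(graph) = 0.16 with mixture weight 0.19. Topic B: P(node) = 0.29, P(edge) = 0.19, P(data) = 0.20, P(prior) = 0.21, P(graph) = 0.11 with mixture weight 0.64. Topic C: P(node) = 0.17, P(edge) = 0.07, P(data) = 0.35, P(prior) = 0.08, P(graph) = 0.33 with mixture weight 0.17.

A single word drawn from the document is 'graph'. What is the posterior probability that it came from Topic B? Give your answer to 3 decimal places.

Posterior ∝ prior × likelihood, so P(k | x) ∝ w_k f_k(x); normalise over all components.
Categorical probabilities:
  p_A = 0.16
  p_B = 0.11
  p_C = 0.33
Multiply by the mixture weights:
  w_A·p_A = 0.19 × 0.16 = 0.0304
  w_B·p_B = 0.64 × 0.11 = 0.0704
  w_C·p_C = 0.17 × 0.33 = 0.0561
Denominator: 0.0304 + 0.0704 + 0.0561 = 0.1569
P(Topic B | 'graph') = 0.0704 / 0.1569 ≈ 0.449

0.449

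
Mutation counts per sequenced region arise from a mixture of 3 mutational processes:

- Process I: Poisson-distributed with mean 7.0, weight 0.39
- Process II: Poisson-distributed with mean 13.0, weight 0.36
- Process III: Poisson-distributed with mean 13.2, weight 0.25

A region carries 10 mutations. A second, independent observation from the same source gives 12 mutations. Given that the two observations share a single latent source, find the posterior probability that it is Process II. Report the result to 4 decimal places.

P(component k | x) = w_k·f_k(x) / marginal(x), where marginal(x) = Σ_j w_j·f_j(x).
Since both observations come from the same component, the likelihood for component k is f_k(x₁)·f_k(x₂).
  f_I = [0.0709833] × [0.0263498] = 0.0018704
  f_II = [0.0858702] × [0.10994] = 0.00944055
  f_III = [0.081901] × [0.108109] = 0.00885426
Unnormalised posteriors:
  w_I·f_I = 0.39 × 0.0018704 = 0.000729455
  w_II·f_II = 0.36 × 0.00944055 = 0.0033986
  w_III·f_III = 0.25 × 0.00885426 = 0.00221356
Sum: 0.000729455 + 0.0033986 + 0.00221356 = 0.00634162
P(Process II | x₁, x₂) = 0.0033986 / 0.00634162 ≈ 0.5359

0.5359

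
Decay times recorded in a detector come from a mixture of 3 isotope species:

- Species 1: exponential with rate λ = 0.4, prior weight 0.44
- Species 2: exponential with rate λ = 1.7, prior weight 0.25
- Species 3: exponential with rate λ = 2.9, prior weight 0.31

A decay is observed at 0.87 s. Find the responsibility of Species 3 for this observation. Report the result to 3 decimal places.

0.246

Posterior ∝ prior × likelihood, so P(k | x) ∝ P(Z=k) f_k(x); normalise over all components.
Component likelihoods at x = 0.87 s:
  f_1 = 0.4·e^(−0.4·0.87) = 0.4·e^(−0.3480) = 0.28244
  f_2 = 1.7·e^(−1.7·0.87) = 1.7·e^(−1.4790) = 0.387371
  f_3 = 2.9·e^(−2.9·0.87) = 2.9·e^(−2.5230) = 0.232634
Prior × likelihood for each component:
  P(Z=1)·f_1 = 0.44 × 0.28244 = 0.124273
  P(Z=2)·f_2 = 0.25 × 0.387371 = 0.0968428
  P(Z=3)·f_3 = 0.31 × 0.232634 = 0.0721165
Evidence: 0.124273 + 0.0968428 + 0.0721165 = 0.293233
Responsibility of Species 3: 0.0721165 / 0.293233 ≈ 0.246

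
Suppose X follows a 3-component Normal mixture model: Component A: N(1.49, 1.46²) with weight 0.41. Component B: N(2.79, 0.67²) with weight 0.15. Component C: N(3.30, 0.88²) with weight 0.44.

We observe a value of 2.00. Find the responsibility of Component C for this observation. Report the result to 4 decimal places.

0.3088

Apply Bayes' rule: the posterior for each component is proportional to its prior times its likelihood at x.
Component likelihoods at x = 2.00:
  f_A = 0.257075
  f_B = 0.297124
  f_C = 0.152244
Weight by the priors:
  π_A·f_A = 0.41 × 0.257075 = 0.105401
  π_B·f_B = 0.15 × 0.297124 = 0.0445686
  π_C·f_C = 0.44 × 0.152244 = 0.0669872
Denominator: 0.105401 + 0.0445686 + 0.0669872 = 0.216957
P(Component C | 2.00) = 0.0669872 / 0.216957 ≈ 0.3088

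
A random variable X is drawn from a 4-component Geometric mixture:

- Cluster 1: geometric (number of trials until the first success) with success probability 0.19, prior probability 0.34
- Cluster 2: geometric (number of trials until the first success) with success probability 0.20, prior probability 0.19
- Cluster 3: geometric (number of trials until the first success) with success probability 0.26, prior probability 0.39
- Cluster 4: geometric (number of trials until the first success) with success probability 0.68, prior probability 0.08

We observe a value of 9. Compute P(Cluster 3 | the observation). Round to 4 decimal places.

Apply Bayes' rule: the posterior for each component is proportional to its prior times its likelihood at x.
Geometric probabilities:
  p_1 = 0.19·(1−0.19)^8 = 0.19·0.185302 = 0.0352074
  p_2 = 0.20·(1−0.20)^8 = 0.20·0.167772 = 0.0335544
  p_3 = 0.26·(1−0.26)^8 = 0.26·0.0899195 = 0.0233791
  p_4 = 0.68·(1−0.68)^8 = 0.68·0.000109951 = 7.47668e-05
Weight by the priors:
  π_1·p_1 = 0.34 × 0.0352074 = 0.0119705
  π_2·p_2 = 0.19 × 0.0335544 = 0.00637534
  π_3·p_3 = 0.39 × 0.0233791 = 0.00911783
  π_4·p_4 = 0.08 × 7.47668e-05 = 5.98134e-06
Normaliser: 0.0119705 + 0.00637534 + 0.00911783 + 5.98134e-06 = 0.0274697
P(Cluster 3 | the observation) = 0.00911783 / 0.0274697 ≈ 0.3319

0.3319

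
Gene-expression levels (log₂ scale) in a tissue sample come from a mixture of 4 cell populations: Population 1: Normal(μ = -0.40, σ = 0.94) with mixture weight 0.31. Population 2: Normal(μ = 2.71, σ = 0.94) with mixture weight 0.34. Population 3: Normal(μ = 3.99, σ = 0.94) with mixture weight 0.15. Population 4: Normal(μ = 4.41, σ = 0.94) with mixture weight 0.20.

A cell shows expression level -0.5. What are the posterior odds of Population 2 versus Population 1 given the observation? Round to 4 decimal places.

0.0032

The posterior odds equal the prior odds times the likelihood ratio: (π_i/π_j)·(f_i(x)/f_j(x)).
Component likelihoods at x = -0.5:
  L_1 = 0.422012
  L_2 = 0.00124601
  L_3 = 4.71389e-06
  L_4 = 5.04833e-07
0.000423642 / 0.130824 ≈ 0.0032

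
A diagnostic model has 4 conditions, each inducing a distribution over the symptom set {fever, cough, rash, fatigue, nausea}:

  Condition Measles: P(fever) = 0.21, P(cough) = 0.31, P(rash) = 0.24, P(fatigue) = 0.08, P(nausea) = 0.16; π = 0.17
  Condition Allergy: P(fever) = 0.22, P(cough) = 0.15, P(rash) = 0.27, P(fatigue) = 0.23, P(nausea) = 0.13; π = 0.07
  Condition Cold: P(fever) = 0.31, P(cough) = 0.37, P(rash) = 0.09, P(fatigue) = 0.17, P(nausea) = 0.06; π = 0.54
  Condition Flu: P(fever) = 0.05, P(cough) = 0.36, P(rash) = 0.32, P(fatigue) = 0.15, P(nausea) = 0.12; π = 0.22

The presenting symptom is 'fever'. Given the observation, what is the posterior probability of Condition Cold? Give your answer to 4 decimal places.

By Bayes' theorem, P(k | x) = π_k f_k(x) / Σ_j π_j f_j(x).
Categorical probabilities:
  L_Measles = P(fever | comp) = 0.21
  L_Allergy = P(fever | comp) = 0.22
  L_Cold = P(fever | comp) = 0.31
  L_Flu = P(fever | comp) = 0.05
Prior × likelihood for each component:
  π_Measles·L_Measles = 0.17 × 0.21 = 0.0357
  π_Allergy·L_Allergy = 0.07 × 0.22 = 0.0154
  π_Cold·L_Cold = 0.54 × 0.31 = 0.1674
  π_Flu·L_Flu = 0.22 × 0.05 = 0.011
Denominator: 0.0357 + 0.0154 + 0.1674 + 0.011 = 0.2295
P(Condition Cold | 'fever') = 0.1674 / 0.2295 ≈ 0.7294

0.7294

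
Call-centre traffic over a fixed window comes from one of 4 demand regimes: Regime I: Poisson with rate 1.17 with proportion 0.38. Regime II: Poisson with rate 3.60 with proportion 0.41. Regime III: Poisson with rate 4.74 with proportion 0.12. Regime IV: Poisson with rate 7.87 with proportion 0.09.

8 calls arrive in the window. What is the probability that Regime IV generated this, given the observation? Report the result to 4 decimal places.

The responsibility of component k is w_k f_k(x) divided by Σ_j w_j f_j(x).
Component likelihoods at x = 8 calls:
  p_I = e^(−1.17)·1.17^8/8! = 2.70297e-05
  p_II = e^(−3.60)·3.60^8/8! = 0.0191179
  p_III = e^(−4.74)·4.74^8/8! = 0.0552269
  p_IV = e^(−7.87)·7.87^8/8! = 0.139438
Unnormalised posteriors:
  w_I·p_I = 0.38 × 2.70297e-05 = 1.02713e-05
  w_II·p_II = 0.41 × 0.0191179 = 0.00783832
  w_III·p_III = 0.12 × 0.0552269 = 0.00662722
  w_IV·p_IV = 0.09 × 0.139438 = 0.0125494
Evidence: 1.02713e-05 + 0.00783832 + 0.00662722 + 0.0125494 = 0.0270252
P(Regime IV | data) = 0.0125494 / 0.0270252 ≈ 0.4644

0.4644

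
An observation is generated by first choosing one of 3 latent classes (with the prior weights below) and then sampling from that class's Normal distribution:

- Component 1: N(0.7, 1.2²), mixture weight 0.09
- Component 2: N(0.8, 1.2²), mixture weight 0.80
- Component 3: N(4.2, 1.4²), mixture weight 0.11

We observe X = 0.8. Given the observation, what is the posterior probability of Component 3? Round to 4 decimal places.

0.0055

Posterior ∝ prior × likelihood, so P(k | x) ∝ P(Z=k) f_k(x); normalise over all components.
Component likelihoods at x = 0.8:
  L_1 = (1/(1.2·√(2π)))·exp(−(0.8−0.7)²/(2·1.2²)) = 0.332452·exp(-0.00347) = 0.3313
  L_2 = (1/(1.2·√(2π)))·exp(−(0.8−0.8)²/(2·1.2²)) = 0.332452·exp(-0.00000) = 0.332452
  L_3 = (1/(1.4·√(2π)))·exp(−(0.8−4.2)²/(2·1.4²)) = 0.284959·exp(-2.94898) = 0.0149299
Weight by the priors:
  P(Z=1)·L_1 = 0.09 × 0.3313 = 0.029817
  P(Z=2)·L_2 = 0.80 × 0.332452 = 0.265962
  P(Z=3)·L_3 = 0.11 × 0.0149299 = 0.00164229
Normaliser: 0.029817 + 0.265962 + 0.00164229 = 0.297421
Responsibility of Component 3: 0.00164229 / 0.297421 ≈ 0.0055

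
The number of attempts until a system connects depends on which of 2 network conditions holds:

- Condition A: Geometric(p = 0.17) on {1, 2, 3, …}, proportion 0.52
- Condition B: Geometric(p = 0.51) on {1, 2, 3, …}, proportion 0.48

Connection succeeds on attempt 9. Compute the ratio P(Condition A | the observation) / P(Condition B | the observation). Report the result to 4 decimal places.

Posterior odds = (P(Z=i) f_i(x)) / (P(Z=j) f_j(x)); the normalising sum cancels.
Evaluate each component's likelihood at the observed value:
  p_A = 0.17·(1−0.17)^8 = 0.17·0.225229 = 0.038289
  p_B = 0.51·(1−0.51)^8 = 0.51·0.00332329 = 0.00169488
Odds = (0.52/0.48) × (0.038289/0.00169488) = 1.08333 × 22.591 ≈ 24.4735

24.4735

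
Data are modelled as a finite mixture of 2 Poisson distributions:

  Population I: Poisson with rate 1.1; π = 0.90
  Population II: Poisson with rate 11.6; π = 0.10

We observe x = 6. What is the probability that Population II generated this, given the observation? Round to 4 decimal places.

0.8080

Posterior ∝ prior × likelihood, so P(k | x) ∝ w_k f_k(x); normalise over all components.
Poisson probabilities:
  p_I = e^(−1.1)·1.1^6/6! = 0.00081903
  p_II = e^(−11.6)·11.6^6/6! = 0.031017
Prior × likelihood for each component:
  w_I·p_I = 0.90 × 0.00081903 = 0.000737127
  w_II·p_II = 0.10 × 0.031017 = 0.0031017
Denominator: 0.000737127 + 0.0031017 = 0.00383882
P(Population II | x) = 0.0031017 / 0.00383882 ≈ 0.8080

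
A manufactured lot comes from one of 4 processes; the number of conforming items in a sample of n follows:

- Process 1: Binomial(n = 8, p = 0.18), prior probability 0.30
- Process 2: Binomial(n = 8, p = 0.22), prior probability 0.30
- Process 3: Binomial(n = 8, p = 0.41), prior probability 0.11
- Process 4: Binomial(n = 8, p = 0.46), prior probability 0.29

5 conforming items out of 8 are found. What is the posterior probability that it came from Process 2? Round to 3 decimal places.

0.056

Apply Bayes' rule: the posterior for each component is proportional to its prior times its likelihood at x.
Component likelihoods at x = 5 conforming items out of 8:
  L_1 = 0.00583435
  L_2 = 0.0136957
  L_3 = 0.133249
  L_4 = 0.181618
Unnormalised posteriors:
  P(Z=1)·L_1 = 0.30 × 0.00583435 = 0.0017503
  P(Z=2)·L_2 = 0.30 × 0.0136957 = 0.00410872
  P(Z=3)·L_3 = 0.11 × 0.133249 = 0.0146574
  P(Z=4)·L_4 = 0.29 × 0.181618 = 0.0526692
Marginal: 0.0017503 + 0.00410872 + 0.0146574 + 0.0526692 = 0.0731856
P(Process 2 | x) ≈ 0.056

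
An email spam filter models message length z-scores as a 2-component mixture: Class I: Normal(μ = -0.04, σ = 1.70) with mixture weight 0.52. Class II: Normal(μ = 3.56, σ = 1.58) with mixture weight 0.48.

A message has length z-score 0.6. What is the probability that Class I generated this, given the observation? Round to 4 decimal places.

0.8443

P(component k | x) = w_k·f_k(x) / marginal(x), where marginal(x) = Σ_j w_j·f_j(x).
Evaluate each component's likelihood at the observed value:
  L_I = 0.218617
  L_II = 0.0436649
Weight by the priors:
  w_I·L_I = 0.52 × 0.218617 = 0.113681
  w_II·L_II = 0.48 × 0.0436649 = 0.0209592
Denominator: 0.113681 + 0.0209592 = 0.13464
P(Class I | 0.6) = 0.113681 / 0.13464 ≈ 0.8443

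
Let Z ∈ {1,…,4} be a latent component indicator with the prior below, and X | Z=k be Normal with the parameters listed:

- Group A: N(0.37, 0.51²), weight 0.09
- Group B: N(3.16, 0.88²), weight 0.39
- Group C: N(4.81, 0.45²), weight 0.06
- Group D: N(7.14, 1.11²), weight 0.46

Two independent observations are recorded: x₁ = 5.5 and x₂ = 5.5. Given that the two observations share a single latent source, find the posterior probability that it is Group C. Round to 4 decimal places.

0.3990

By Bayes' theorem, P(k | x) = π_k f_k(x) / Σ_j π_j f_j(x).
Since both observations come from the same component, the likelihood for component k is f_k(x₁)·f_k(x₂).
  p_A = [8.36367e-23] × [8.36367e-23] = 6.9951e-45
  p_B = [0.0132139] × [0.0132139] = 0.000174607
  p_C = [0.273628] × [0.273628] = 0.0748722
  p_D = [0.120661] × [0.120661] = 0.0145591
Prior × likelihood for each component:
  π_A·p_A = 0.09 × 6.9951e-45 = 6.29559e-46
  π_B·p_B = 0.39 × 0.000174607 = 6.80966e-05
  π_C·p_C = 0.06 × 0.0748722 = 0.00449233
  π_D·p_D = 0.46 × 0.0145591 = 0.0066972
Marginal: 6.29559e-46 + 6.80966e-05 + 0.00449233 + 0.0066972 = 0.0112576
Responsibility of Group C: 0.00449233 / 0.0112576 ≈ 0.3990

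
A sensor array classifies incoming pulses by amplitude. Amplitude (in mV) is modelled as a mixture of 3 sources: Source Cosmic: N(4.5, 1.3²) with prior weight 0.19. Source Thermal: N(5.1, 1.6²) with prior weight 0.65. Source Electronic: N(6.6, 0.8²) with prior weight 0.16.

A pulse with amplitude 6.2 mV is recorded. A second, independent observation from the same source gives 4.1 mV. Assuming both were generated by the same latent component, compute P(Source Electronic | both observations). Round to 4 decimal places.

P(component k | x) = π_k·f_k(x) / marginal(x), where marginal(x) = Σ_j π_j·f_j(x).
Since both observations come from the same component, the likelihood for component k is f_k(x₁)·f_k(x₂).
  p_Cosmic = [0.130506] × [0.29269] = 0.038198
  p_Thermal = [0.196858] × [0.205101] = 0.0403758
  p_Electronic = [0.440082] × [0.00377782] = 0.00166255
Prior × likelihood for each component:
  π_Cosmic·p_Cosmic = 0.19 × 0.038198 = 0.00725762
  π_Thermal·p_Thermal = 0.65 × 0.0403758 = 0.0262443
  π_Electronic·p_Electronic = 0.16 × 0.00166255 = 0.000266008
Evidence: 0.00725762 + 0.0262443 + 0.000266008 = 0.0337679
P(Source Electronic | x) = 0.000266008 / 0.0337679 ≈ 0.0079

0.0079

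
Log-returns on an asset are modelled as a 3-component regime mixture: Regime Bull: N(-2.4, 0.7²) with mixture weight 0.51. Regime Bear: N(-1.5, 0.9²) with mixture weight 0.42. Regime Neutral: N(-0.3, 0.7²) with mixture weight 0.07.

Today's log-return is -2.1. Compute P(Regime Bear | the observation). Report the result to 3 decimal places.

The responsibility of component k is π_k f_k(x) divided by Σ_j π_j f_j(x).
Component likelihoods at x = -2.1:
  L_Bull = 0.51991
  L_Bear = 0.354942
  L_Neutral = 0.0208921
Multiply by the mixture weights:
  π_Bull·L_Bull = 0.51 × 0.51991 = 0.265154
  π_Bear·L_Bear = 0.42 × 0.354942 = 0.149076
  π_Neutral·L_Neutral = 0.07 × 0.0208921 = 0.00146244
Denominator: 0.265154 + 0.149076 + 0.00146244 = 0.415692
Responsibility of Regime Bear: 0.149076 / 0.415692 ≈ 0.359

0.359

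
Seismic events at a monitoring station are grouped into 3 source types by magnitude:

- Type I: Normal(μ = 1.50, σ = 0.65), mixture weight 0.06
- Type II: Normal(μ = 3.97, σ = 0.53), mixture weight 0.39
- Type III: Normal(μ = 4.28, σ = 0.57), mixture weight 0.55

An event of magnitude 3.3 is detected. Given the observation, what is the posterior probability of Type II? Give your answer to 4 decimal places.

Posterior ∝ prior × likelihood, so P(k | x) ∝ P(Z=k) f_k(x); normalise over all components.
Component likelihoods at x = 3.3:
  p_I = (1/(0.65·√(2π)))·exp(−(3.3−1.50)²/(2·0.65²)) = 0.613757·exp(-3.83432) = 0.013267
  p_II = (1/(0.53·√(2π)))·exp(−(3.3−3.97)²/(2·0.53²)) = 0.752721·exp(-0.79904) = 0.338545
  p_III = (1/(0.57·√(2π)))·exp(−(3.3−4.28)²/(2·0.57²)) = 0.699899·exp(-1.47799) = 0.159643
Weight by the priors:
  P(Z=I)·p_I = 0.06 × 0.013267 = 0.00079602
  P(Z=II)·p_II = 0.39 × 0.338545 = 0.132032
  P(Z=III)·p_III = 0.55 × 0.159643 = 0.0878039
Evidence: 0.00079602 + 0.132032 + 0.0878039 = 0.220632
P(Type II | the observation) ≈ 0.5984

0.5984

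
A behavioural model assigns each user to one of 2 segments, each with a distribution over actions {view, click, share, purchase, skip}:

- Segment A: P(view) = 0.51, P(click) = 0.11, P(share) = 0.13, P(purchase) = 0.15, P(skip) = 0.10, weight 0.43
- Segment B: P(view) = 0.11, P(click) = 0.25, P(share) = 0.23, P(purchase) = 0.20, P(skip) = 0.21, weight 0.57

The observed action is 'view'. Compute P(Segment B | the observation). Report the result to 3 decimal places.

The responsibility of component k is w_k f_k(x) divided by Σ_j w_j f_j(x).
Component likelihoods at x = 'view':
  p_A = 0.51
  p_B = 0.11
Multiply by the mixture weights:
  w_A·p_A = 0.43 × 0.51 = 0.2193
  w_B·p_B = 0.57 × 0.11 = 0.0627
Sum: 0.2193 + 0.0627 = 0.282
Responsibility of Segment B: 0.0627 / 0.282 ≈ 0.222

0.222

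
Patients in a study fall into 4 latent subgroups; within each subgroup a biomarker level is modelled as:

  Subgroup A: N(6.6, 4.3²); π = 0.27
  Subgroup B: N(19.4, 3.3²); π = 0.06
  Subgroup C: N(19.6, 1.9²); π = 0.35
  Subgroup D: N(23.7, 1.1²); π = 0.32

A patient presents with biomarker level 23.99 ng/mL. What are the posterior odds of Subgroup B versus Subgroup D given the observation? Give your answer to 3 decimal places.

0.025

Posterior odds = (w_i f_i(x)) / (w_j f_j(x)); the normalising sum cancels.
Component likelihoods at x = 23.99 ng/mL:
  f_A = (1/(4.3·√(2π)))·exp(−(23.99−6.6)²/(2·4.3²)) = 0.092777·exp(-8.17772) = 2.60557e-05
  f_B = (1/(3.3·√(2π)))·exp(−(23.99−19.4)²/(2·3.3²)) = 0.120892·exp(-0.96731) = 0.0459512
  f_C = (1/(1.9·√(2π)))·exp(−(23.99−19.6)²/(2·1.9²)) = 0.209970·exp(-2.66927) = 0.0145515
  f_D = (1/(1.1·√(2π)))·exp(−(23.99−23.7)²/(2·1.1²)) = 0.362675·exp(-0.03475) = 0.350288
Odds = (0.06/0.32) × (0.0459512/0.350288) = 0.1875 × 0.131181 ≈ 0.025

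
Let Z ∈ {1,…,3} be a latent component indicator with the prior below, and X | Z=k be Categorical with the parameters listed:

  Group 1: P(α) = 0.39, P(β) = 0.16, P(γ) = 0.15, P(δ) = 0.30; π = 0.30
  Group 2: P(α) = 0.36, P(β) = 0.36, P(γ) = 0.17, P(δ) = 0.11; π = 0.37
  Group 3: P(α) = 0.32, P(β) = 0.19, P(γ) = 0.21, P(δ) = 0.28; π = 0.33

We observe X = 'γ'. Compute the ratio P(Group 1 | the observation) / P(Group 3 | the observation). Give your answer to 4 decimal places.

0.6494

Since P(k|x) ∝ π_k f_k(x), the posterior odds are π_i f_i(x) / (π_j f_j(x)).
Categorical probabilities:
  p_1 = 0.15
  p_2 = 0.17
  p_3 = 0.21
Odds = (0.30/0.33) × (0.15/0.21) = 0.909091 × 0.714286 ≈ 0.6494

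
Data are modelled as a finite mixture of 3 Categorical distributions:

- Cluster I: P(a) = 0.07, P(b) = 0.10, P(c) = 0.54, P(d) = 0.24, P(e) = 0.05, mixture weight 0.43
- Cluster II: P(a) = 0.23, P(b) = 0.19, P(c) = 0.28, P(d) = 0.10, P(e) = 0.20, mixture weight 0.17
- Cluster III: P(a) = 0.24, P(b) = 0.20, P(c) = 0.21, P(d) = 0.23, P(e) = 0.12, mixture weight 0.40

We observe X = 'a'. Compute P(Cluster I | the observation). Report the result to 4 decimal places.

0.1822

By Bayes' theorem, P(k | x) = w_k f_k(x) / Σ_j w_j f_j(x).
Categorical probabilities:
  p_I = P(a | comp) = 0.07
  p_II = P(a | comp) = 0.23
  p_III = P(a | comp) = 0.24
Multiply by the mixture weights:
  w_I·p_I = 0.43 × 0.07 = 0.0301
  w_II·p_II = 0.17 × 0.23 = 0.0391
  w_III·p_III = 0.40 × 0.24 = 0.096
Marginal: 0.0301 + 0.0391 + 0.096 = 0.1652
P(Cluster I | the observation) ≈ 0.1822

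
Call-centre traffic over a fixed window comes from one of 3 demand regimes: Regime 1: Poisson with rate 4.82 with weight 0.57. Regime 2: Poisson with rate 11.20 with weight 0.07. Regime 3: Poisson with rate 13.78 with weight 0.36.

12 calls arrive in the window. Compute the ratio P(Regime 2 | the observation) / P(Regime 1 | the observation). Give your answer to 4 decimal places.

5.1579

Posterior odds = (P(Z=i) f_i(x)) / (P(Z=j) f_j(x)); the normalising sum cancels.
Poisson probabilities:
  L_1 = 0.00264806
  L_2 = 0.11122
  L_3 = 0.101409
Posterior odds = (P(Z=2)·L_2) / (P(Z=1)·L_1) = (0.07·0.11122) / (0.57·0.00264806) = 0.00778537 / 0.0015094 ≈ 5.1579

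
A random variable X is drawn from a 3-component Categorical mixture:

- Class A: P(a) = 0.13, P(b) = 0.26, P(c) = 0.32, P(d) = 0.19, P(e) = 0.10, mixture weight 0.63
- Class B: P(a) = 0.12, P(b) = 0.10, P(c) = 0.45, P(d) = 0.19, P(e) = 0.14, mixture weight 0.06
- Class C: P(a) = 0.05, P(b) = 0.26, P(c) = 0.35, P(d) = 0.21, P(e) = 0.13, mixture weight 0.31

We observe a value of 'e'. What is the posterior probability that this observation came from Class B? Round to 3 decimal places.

Apply Bayes' rule: the posterior for each component is proportional to its prior times its likelihood at x.
Evaluate each component's likelihood at the observed value:
  f_A = P(e | comp) = 0.10
  f_B = P(e | comp) = 0.14
  f_C = P(e | comp) = 0.13
Prior × likelihood for each component:
  P(Z=A)·f_A = 0.63 × 0.1 = 0.063
  P(Z=B)·f_B = 0.06 × 0.14 = 0.0084
  P(Z=C)·f_C = 0.31 × 0.13 = 0.0403
Denominator: 0.063 + 0.0084 + 0.0403 = 0.1117
So the posterior for Class B is 0.0084 / 0.1117 ≈ 0.075.

0.075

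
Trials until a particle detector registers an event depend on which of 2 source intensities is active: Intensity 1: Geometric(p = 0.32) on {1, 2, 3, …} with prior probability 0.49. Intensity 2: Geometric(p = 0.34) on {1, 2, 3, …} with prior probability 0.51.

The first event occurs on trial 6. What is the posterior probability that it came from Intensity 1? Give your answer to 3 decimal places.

Apply Bayes' rule: the posterior for each component is proportional to its prior times its likelihood at x.
Geometric probabilities:
  p_1 = 0.0465259
  p_2 = 0.0425793
Prior × likelihood for each component:
  P(Z=1)·p_1 = 0.49 × 0.0465259 = 0.0227977
  P(Z=2)·p_2 = 0.51 × 0.0425793 = 0.0217154
Evidence: 0.0227977 + 0.0217154 = 0.0445131
P(Intensity 1 | the observation) ≈ 0.512

0.512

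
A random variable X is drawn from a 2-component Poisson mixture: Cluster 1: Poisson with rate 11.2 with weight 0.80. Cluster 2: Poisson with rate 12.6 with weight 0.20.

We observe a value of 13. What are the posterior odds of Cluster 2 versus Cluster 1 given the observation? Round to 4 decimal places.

Posterior odds = (π_i f_i(x)) / (π_j f_j(x)); the normalising sum cancels.
Evaluate each component's likelihood at the observed value:
  L_1 = e^(−11.2)·11.2^13/13! = 0.0958199
  L_2 = e^(−12.6)·12.6^13/13! = 0.109251
Odds = (0.20/0.80) × (0.109251/0.0958199) = 0.25 × 1.14017 ≈ 0.2850

0.2850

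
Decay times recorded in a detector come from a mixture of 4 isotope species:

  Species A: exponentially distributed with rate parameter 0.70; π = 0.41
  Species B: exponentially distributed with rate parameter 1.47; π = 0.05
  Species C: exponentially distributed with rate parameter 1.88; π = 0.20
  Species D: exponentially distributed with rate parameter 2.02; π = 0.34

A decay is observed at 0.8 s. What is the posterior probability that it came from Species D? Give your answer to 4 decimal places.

Apply Bayes' rule: the posterior for each component is proportional to its prior times its likelihood at x.
Evaluate each component's likelihood at the observed value:
  p_A = 0.70·e^(−0.70·0.8) = 0.70·e^(−0.5600) = 0.399846
  p_B = 1.47·e^(−1.47·0.8) = 1.47·e^(−1.1760) = 0.45351
  p_C = 1.88·e^(−1.88·0.8) = 1.88·e^(−1.5040) = 0.41781
  p_D = 2.02·e^(−2.02·0.8) = 2.02·e^(−1.6160) = 0.401358
Prior × likelihood for each component:
  w_A·p_A = 0.41 × 0.399846 = 0.163937
  w_B·p_B = 0.05 × 0.45351 = 0.0226755
  w_C·p_C = 0.20 × 0.41781 = 0.083562
  w_D·p_D = 0.34 × 0.401358 = 0.136462
Sum: 0.163937 + 0.0226755 + 0.083562 + 0.136462 = 0.406636
Responsibility of Species D: 0.136462 / 0.406636 ≈ 0.3356

0.3356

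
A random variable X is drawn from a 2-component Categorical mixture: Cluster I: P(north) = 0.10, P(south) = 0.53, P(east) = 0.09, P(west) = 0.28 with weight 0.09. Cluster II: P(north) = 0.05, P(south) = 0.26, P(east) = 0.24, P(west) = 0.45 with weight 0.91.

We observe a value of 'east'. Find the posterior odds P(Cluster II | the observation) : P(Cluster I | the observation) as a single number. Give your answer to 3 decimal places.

26.963

Only the two components matter; the odds are (w_i f_i(x)) / (w_j f_j(x)).
Evaluate each component's likelihood at the observed value:
  L_I = P(east | comp) = 0.09
  L_II = P(east | comp) = 0.24
Odds = (0.91/0.09) × (0.24/0.09) = 10.1111 × 2.66667 ≈ 26.963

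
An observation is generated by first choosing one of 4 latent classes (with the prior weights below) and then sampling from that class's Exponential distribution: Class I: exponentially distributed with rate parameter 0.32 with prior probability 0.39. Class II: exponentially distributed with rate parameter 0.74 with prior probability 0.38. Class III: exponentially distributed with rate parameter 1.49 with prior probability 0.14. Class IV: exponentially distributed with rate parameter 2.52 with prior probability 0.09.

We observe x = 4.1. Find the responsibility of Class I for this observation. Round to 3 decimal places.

Apply Bayes' rule: the posterior for each component is proportional to its prior times its likelihood at x.
Component likelihoods at x = 4.1:
  f_I = 0.32·e^(−0.32·4.1) = 0.32·e^(−1.3120) = 0.0861699
  f_II = 0.74·e^(−0.74·4.1) = 0.74·e^(−3.0340) = 0.0356108
  f_III = 1.49·e^(−1.49·4.1) = 1.49·e^(−6.1090) = 0.00331193
  f_IV = 2.52·e^(−2.52·4.1) = 2.52·e^(−10.3320) = 8.20862e-05
Weight by the priors:
  P(Z=I)·f_I = 0.39 × 0.0861699 = 0.0336063
  P(Z=II)·f_II = 0.38 × 0.0356108 = 0.0135321
  P(Z=III)·f_III = 0.14 × 0.00331193 = 0.00046367
  P(Z=IV)·f_IV = 0.09 × 8.20862e-05 = 7.38775e-06
Evidence: 0.0336063 + 0.0135321 + 0.00046367 + 7.38775e-06 = 0.0476094
Responsibility of Class I: 0.0336063 / 0.0476094 ≈ 0.706

0.706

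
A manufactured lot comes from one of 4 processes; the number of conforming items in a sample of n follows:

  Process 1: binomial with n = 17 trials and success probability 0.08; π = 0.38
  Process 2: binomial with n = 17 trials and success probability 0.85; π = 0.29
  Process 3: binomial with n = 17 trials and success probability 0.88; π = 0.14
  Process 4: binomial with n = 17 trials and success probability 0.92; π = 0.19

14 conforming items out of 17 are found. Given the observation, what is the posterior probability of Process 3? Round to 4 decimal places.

0.2359

Posterior ∝ prior × likelihood, so P(k | x) ∝ π_k f_k(x); normalise over all components.
Evaluate each component's likelihood at the observed value:
  p_1 = 2.3288e-13
  p_2 = 0.235856
  p_3 = 0.19625
  p_4 = 0.108345
Unnormalised posteriors:
  π_1·p_1 = 0.38 × 2.3288e-13 = 8.84944e-14
  π_2·p_2 = 0.29 × 0.235856 = 0.0683984
  π_3·p_3 = 0.14 × 0.19625 = 0.027475
  π_4·p_4 = 0.19 × 0.108345 = 0.0205855
Normaliser: 8.84944e-14 + 0.0683984 + 0.027475 + 0.0205855 = 0.116459
Responsibility of Process 3: 0.027475 / 0.116459 ≈ 0.2359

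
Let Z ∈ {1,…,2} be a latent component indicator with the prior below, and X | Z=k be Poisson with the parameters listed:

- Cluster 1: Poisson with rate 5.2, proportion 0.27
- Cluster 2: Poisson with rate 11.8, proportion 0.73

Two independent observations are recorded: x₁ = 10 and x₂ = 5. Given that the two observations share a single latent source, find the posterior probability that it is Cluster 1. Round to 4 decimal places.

P(component k | x) = P(Z=k)·f_k(x) / marginal(x), where marginal(x) = Σ_j P(Z=j)·f_j(x).
Since both observations come from the same component, the likelihood for component k is f_k(x₁)·f_k(x₂).
  p_1 = [0.0219755] × [0.174785] = 0.00384099
  p_2 = [0.108239] × [0.0143072] = 0.00154859
Multiply by the mixture weights:
  P(Z=1)·p_1 = 0.27 × 0.00384099 = 0.00103707
  P(Z=2)·p_2 = 0.73 × 0.00154859 = 0.00113047
Evidence: 0.00103707 + 0.00113047 = 0.00216754
P(Cluster 1 | x) ≈ 0.4785

0.4785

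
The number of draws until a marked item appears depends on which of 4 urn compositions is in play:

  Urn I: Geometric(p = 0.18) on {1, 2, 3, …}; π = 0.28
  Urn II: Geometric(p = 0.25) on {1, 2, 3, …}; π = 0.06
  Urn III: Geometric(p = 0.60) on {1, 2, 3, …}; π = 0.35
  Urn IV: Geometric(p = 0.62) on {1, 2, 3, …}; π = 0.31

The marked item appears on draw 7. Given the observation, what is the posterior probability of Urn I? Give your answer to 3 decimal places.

Apply Bayes' rule: the posterior for each component is proportional to its prior times its likelihood at x.
Evaluate each component's likelihood at the observed value:
  f_I = 0.0547212
  f_II = 0.0444946
  f_III = 0.0024576
  f_IV = 0.00186678
Weight by the priors:
  π_I·f_I = 0.28 × 0.0547212 = 0.0153219
  π_II·f_II = 0.06 × 0.0444946 = 0.00266968
  π_III·f_III = 0.35 × 0.0024576 = 0.00086016
  π_IV·f_IV = 0.31 × 0.00186678 = 0.000578702
Denominator: 0.0153219 + 0.00266968 + 0.00086016 + 0.000578702 = 0.0194305
P(Urn I | x) ≈ 0.789

0.789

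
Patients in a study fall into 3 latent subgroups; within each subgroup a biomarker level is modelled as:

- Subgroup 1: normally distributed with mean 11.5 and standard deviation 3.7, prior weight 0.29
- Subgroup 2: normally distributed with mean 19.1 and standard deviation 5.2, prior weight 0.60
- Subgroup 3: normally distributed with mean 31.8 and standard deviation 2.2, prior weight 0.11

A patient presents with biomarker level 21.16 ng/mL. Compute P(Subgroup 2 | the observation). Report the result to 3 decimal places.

Apply Bayes' rule: the posterior for each component is proportional to its prior times its likelihood at x.
Normal densities:
  f_1 = 0.00356911
  f_2 = 0.0709297
  f_3 = 1.51121e-06
Multiply by the mixture weights:
  π_1·f_1 = 0.29 × 0.00356911 = 0.00103504
  π_2·f_2 = 0.60 × 0.0709297 = 0.0425578
  π_3·f_3 = 0.11 × 1.51121e-06 = 1.66233e-07
Evidence: 0.00103504 + 0.0425578 + 1.66233e-07 = 0.043593
P(Subgroup 2 | 21.16 ng/mL) = 0.0425578 / 0.043593 ≈ 0.976

0.976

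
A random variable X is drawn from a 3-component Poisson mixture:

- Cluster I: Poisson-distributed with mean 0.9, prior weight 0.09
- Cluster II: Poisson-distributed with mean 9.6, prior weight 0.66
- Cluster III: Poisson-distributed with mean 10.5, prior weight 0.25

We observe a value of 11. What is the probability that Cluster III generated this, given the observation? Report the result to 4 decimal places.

P(component k | x) = w_k·f_k(x) / marginal(x), where marginal(x) = Σ_j w_j·f_j(x).
Poisson probabilities:
  f_I = e^(−0.9)·0.9^11/11! = 3.19629e-09
  f_II = e^(−9.6)·9.6^11/11! = 0.108293
  f_III = e^(−10.5)·10.5^11/11! = 0.117987
Multiply by the mixture weights:
  w_I·f_I = 0.09 × 3.19629e-09 = 2.87667e-10
  w_II·f_II = 0.66 × 0.108293 = 0.0714735
  w_III·f_III = 0.25 × 0.117987 = 0.0294968
Sum: 2.87667e-10 + 0.0714735 + 0.0294968 = 0.10097
P(Cluster III | the observation) ≈ 0.2921

0.2921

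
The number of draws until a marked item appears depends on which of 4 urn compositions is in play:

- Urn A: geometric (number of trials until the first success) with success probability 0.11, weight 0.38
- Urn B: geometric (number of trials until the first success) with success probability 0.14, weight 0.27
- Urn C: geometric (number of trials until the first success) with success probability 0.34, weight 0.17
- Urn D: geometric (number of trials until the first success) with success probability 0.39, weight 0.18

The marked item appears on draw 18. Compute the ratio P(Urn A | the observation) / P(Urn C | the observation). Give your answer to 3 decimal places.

Only the two components matter; the odds are (π_i f_i(x)) / (π_j f_j(x)).
Geometric probabilities:
  f_A = 0.11·(1−0.11)^17 = 0.11·0.137921 = 0.0151713
  f_B = 0.14·(1−0.14)^17 = 0.14·0.076997 = 0.0107796
  f_C = 0.34·(1−0.34)^17 = 0.34·0.000855553 = 0.000290888
  f_D = 0.39·(1−0.39)^17 = 0.39·0.000224185 = 8.74323e-05
Odds = (0.38/0.17) × (0.0151713/0.000290888) = 2.23529 × 52.1551 ≈ 116.582

116.582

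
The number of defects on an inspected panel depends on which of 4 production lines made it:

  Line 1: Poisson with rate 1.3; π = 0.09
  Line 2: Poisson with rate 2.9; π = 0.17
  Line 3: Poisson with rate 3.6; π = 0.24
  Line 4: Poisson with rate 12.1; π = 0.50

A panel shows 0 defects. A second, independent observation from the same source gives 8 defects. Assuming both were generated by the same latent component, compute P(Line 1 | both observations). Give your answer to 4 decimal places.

By Bayes' theorem, P(k | x) = P(Z=k) f_k(x) / Σ_j P(Z=j) f_j(x).
Since both observations come from the same component, the likelihood for component k is f_k(x₁)·f_k(x₂).
  p_1 = [0.272532] × [5.5137e-05] = 1.50266e-05
  p_2 = [0.0550232] × [0.00682668] = 0.000375626
  p_3 = [0.0273237] × [0.0191179] = 0.000522371
  p_4 = [5.55951e-06] × [0.0633577] = 3.52238e-07
Weight by the priors:
  P(Z=1)·p_1 = 0.09 × 1.50266e-05 = 1.35239e-06
  P(Z=2)·p_2 = 0.17 × 0.000375626 = 6.38564e-05
  P(Z=3)·p_3 = 0.24 × 0.000522371 = 0.000125369
  P(Z=4)·p_4 = 0.50 × 3.52238e-07 = 1.76119e-07
Denominator: 1.35239e-06 + 6.38564e-05 + 0.000125369 + 1.76119e-07 = 0.000190754
P(Line 1 | x₁,x₂) = 1.35239e-06 / 0.000190754 ≈ 0.0071

0.0071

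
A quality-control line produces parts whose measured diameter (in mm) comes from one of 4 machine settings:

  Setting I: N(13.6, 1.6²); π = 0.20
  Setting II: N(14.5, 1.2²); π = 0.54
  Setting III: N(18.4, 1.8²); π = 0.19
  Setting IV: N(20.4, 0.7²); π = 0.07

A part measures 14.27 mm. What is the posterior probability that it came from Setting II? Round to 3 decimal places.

0.783

Posterior ∝ prior × likelihood, so P(k | x) ∝ π_k f_k(x); normalise over all components.
Component likelihoods at x = 14.27 mm:
  p_I = (1/(1.6·√(2π)))·exp(−(14.27−13.6)²/(2·1.6²)) = 0.249339·exp(-0.08768) = 0.228409
  p_II = (1/(1.2·√(2π)))·exp(−(14.27−14.5)²/(2·1.2²)) = 0.332452·exp(-0.01837) = 0.326401
  p_III = (1/(1.8·√(2π)))·exp(−(14.27−18.4)²/(2·1.8²)) = 0.221635·exp(-2.63224) = 0.0159394
  p_IV = (1/(0.7·√(2π)))·exp(−(14.27−20.4)²/(2·0.7²)) = 0.569918·exp(-38.34378) = 1.26859e-17
Unnormalised posteriors:
  π_I·p_I = 0.20 × 0.228409 = 0.0456818
  π_II·p_II = 0.54 × 0.326401 = 0.176257
  π_III·p_III = 0.19 × 0.0159394 = 0.00302848
  π_IV·p_IV = 0.07 × 1.26859e-17 = 8.88014e-19
Denominator: 0.0456818 + 0.176257 + 0.00302848 + 8.88014e-19 = 0.224967
P(Setting II | data) = 0.176257 / 0.224967 ≈ 0.783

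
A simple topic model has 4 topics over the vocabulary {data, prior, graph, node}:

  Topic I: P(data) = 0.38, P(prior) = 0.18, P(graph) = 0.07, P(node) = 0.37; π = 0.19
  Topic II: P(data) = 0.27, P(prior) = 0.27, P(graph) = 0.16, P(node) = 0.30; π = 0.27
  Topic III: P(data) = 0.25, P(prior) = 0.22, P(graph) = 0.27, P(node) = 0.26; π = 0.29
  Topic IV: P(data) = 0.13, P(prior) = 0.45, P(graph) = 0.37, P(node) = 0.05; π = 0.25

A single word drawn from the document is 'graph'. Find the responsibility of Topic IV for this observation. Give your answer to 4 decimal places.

Posterior ∝ prior × likelihood, so P(k | x) ∝ π_k f_k(x); normalise over all components.
Component likelihoods at x = 'graph':
  p_I = 0.07
  p_II = 0.16
  p_III = 0.27
  p_IV = 0.37
Unnormalised posteriors:
  π_I·p_I = 0.19 × 0.07 = 0.0133
  π_II·p_II = 0.27 × 0.16 = 0.0432
  π_III·p_III = 0.29 × 0.27 = 0.0783
  π_IV·p_IV = 0.25 × 0.37 = 0.0925
Evidence: 0.0133 + 0.0432 + 0.0783 + 0.0925 = 0.2273
P(Topic IV | 'graph') ≈ 0.4070

0.4070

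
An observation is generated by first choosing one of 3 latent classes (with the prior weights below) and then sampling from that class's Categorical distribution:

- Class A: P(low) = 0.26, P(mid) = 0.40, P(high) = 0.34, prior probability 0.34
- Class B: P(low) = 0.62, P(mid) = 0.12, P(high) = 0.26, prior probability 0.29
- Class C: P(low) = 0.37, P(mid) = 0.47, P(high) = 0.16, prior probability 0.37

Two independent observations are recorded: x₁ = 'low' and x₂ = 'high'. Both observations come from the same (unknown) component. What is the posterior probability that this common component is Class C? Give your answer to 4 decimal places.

Apply Bayes' rule: the posterior for each component is proportional to its prior times its likelihood at x.
Since both observations come from the same component, the likelihood for component k is f_k(x₁)·f_k(x₂).
  f_A = [0.26] × [0.34] = 0.0884
  f_B = [0.62] × [0.26] = 0.1612
  f_C = [0.37] × [0.16] = 0.0592
Weight by the priors:
  P(Z=A)·f_A = 0.34 × 0.0884 = 0.030056
  P(Z=B)·f_B = 0.29 × 0.1612 = 0.046748
  P(Z=C)·f_C = 0.37 × 0.0592 = 0.021904
Marginal: 0.030056 + 0.046748 + 0.021904 = 0.098708
Responsibility of Class C: 0.021904 / 0.098708 ≈ 0.2219

0.2219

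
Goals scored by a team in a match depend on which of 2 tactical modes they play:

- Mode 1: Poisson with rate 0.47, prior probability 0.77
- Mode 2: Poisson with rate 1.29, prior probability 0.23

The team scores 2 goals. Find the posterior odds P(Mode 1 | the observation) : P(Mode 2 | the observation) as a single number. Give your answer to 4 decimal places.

1.0090

Since P(k|x) ∝ w_k f_k(x), the posterior odds are w_i f_i(x) / (w_j f_j(x)).
Poisson probabilities:
  L_1 = e^(−0.47)·0.47^2/2! = 0.0690315
  L_2 = e^(−1.29)·1.29^2/2! = 0.229039
Odds = (0.77/0.23) × (0.0690315/0.229039) = 3.34783 × 0.301396 ≈ 1.0090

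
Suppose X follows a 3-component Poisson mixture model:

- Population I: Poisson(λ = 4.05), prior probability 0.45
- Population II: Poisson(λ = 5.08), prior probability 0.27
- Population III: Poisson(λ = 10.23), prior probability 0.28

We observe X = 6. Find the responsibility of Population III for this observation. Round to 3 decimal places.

The responsibility of component k is π_k f_k(x) divided by Σ_j π_j f_j(x).
Evaluate each component's likelihood at the observed value:
  L_I = 0.106784
  L_II = 0.148468
  L_III = 0.0574234
Unnormalised posteriors:
  π_I·L_I = 0.45 × 0.106784 = 0.0480527
  π_II·L_II = 0.27 × 0.148468 = 0.0400864
  π_III·L_III = 0.28 × 0.0574234 = 0.0160785
Marginal: 0.0480527 + 0.0400864 + 0.0160785 = 0.104218
So the posterior for Population III is 0.0160785 / 0.104218 ≈ 0.154.

0.154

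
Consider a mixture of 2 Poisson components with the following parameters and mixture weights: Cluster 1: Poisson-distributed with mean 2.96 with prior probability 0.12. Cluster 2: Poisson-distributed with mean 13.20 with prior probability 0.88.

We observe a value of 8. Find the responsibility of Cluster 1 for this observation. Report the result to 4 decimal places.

Apply Bayes' rule: the posterior for each component is proportional to its prior times its likelihood at x.
Component likelihoods at x = 8:
  L_1 = 0.00757358
  L_2 = 0.0423042
Multiply by the mixture weights:
  π_1·L_1 = 0.12 × 0.00757358 = 0.00090883
  π_2·L_2 = 0.88 × 0.0423042 = 0.0372277
Marginal: 0.00090883 + 0.0372277 = 0.0381366
So the posterior for Cluster 1 is 0.00090883 / 0.0381366 ≈ 0.0238.

0.0238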